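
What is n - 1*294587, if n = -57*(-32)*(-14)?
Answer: -320123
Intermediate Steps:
n = -25536 (n = 1824*(-14) = -25536)
n - 1*294587 = -25536 - 1*294587 = -25536 - 294587 = -320123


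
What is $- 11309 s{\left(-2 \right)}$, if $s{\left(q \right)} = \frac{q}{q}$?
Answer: $-11309$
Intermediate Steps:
$s{\left(q \right)} = 1$
$- 11309 s{\left(-2 \right)} = \left(-11309\right) 1 = -11309$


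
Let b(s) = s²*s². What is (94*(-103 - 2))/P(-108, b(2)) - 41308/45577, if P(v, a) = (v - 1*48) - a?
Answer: 221370007/3919622 ≈ 56.477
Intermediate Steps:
b(s) = s⁴
P(v, a) = -48 + v - a (P(v, a) = (v - 48) - a = (-48 + v) - a = -48 + v - a)
(94*(-103 - 2))/P(-108, b(2)) - 41308/45577 = (94*(-103 - 2))/(-48 - 108 - 1*2⁴) - 41308/45577 = (94*(-105))/(-48 - 108 - 1*16) - 41308*1/45577 = -9870/(-48 - 108 - 16) - 41308/45577 = -9870/(-172) - 41308/45577 = -9870*(-1/172) - 41308/45577 = 4935/86 - 41308/45577 = 221370007/3919622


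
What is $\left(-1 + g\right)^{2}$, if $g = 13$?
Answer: $144$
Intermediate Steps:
$\left(-1 + g\right)^{2} = \left(-1 + 13\right)^{2} = 12^{2} = 144$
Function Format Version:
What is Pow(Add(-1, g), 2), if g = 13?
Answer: 144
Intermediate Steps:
Pow(Add(-1, g), 2) = Pow(Add(-1, 13), 2) = Pow(12, 2) = 144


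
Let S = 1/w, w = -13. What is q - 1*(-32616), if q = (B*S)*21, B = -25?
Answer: 424533/13 ≈ 32656.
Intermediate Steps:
S = -1/13 (S = 1/(-13) = -1/13 ≈ -0.076923)
q = 525/13 (q = -25*(-1/13)*21 = (25/13)*21 = 525/13 ≈ 40.385)
q - 1*(-32616) = 525/13 - 1*(-32616) = 525/13 + 32616 = 424533/13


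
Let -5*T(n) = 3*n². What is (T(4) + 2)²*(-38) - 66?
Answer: -56522/25 ≈ -2260.9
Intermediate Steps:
T(n) = -3*n²/5
(T(4) + 2)²*(-38) - 66 = (-⅗*4² + 2)²*(-38) - 66 = (-⅗*16 + 2)²*(-38) - 66 = (-48/5 + 2)²*(-38) - 66 = (-38/5)²*(-38) - 66 = (1444/25)*(-38) - 66 = -54872/25 - 66 = -56522/25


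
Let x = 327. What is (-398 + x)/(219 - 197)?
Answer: -71/22 ≈ -3.2273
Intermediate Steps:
(-398 + x)/(219 - 197) = (-398 + 327)/(219 - 197) = -71/22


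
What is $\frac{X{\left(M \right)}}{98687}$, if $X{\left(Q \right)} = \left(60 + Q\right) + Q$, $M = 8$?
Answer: $\frac{76}{98687} \approx 0.00077011$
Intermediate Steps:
$X{\left(Q \right)} = 60 + 2 Q$
$\frac{X{\left(M \right)}}{98687} = \frac{60 + 2 \cdot 8}{98687} = \left(60 + 16\right) \frac{1}{98687} = 76 \cdot \frac{1}{98687} = \frac{76}{98687}$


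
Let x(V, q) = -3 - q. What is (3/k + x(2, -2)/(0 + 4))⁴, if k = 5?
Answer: 2401/160000 ≈ 0.015006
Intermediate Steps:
(3/k + x(2, -2)/(0 + 4))⁴ = (3/5 + (-3 - 1*(-2))/(0 + 4))⁴ = (3*(⅕) + (-3 + 2)/4)⁴ = (⅗ - 1*¼)⁴ = (⅗ - ¼)⁴ = (7/20)⁴ = 2401/160000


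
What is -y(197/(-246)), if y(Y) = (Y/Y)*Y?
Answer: 197/246 ≈ 0.80081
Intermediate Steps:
y(Y) = Y (y(Y) = 1*Y = Y)
-y(197/(-246)) = -197/(-246) = -197*(-1)/246 = -1*(-197/246) = 197/246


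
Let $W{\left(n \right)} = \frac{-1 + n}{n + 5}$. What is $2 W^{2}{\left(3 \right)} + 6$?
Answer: $\frac{49}{8} \approx 6.125$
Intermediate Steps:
$W{\left(n \right)} = \frac{-1 + n}{5 + n}$
$2 W^{2}{\left(3 \right)} + 6 = 2 \left(\frac{-1 + 3}{5 + 3}\right)^{2} + 6 = 2 \left(\frac{1}{8} \cdot 2\right)^{2} + 6 = \frac{2}{16} + 6 = 2 \cdot \frac{1}{16} + 6 = \frac{1}{8} + 6 = \frac{49}{8}$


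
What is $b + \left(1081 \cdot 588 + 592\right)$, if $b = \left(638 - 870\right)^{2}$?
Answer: $690044$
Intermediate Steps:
$b = 53824$ ($b = \left(-232\right)^{2} = 53824$)
$b + \left(1081 \cdot 588 + 592\right) = 53824 + \left(1081 \cdot 588 + 592\right) = 53824 + \left(635628 + 592\right) = 53824 + 636220 = 690044$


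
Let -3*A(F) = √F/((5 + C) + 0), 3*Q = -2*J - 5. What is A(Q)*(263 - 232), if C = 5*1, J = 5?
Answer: -31*I*√5/30 ≈ -2.3106*I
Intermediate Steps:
C = 5
Q = -5 (Q = (-2*5 - 5)/3 = (-10 - 5)/3 = (⅓)*(-15) = -5)
A(F) = -√F/30 (A(F) = -√F/(3*((5 + 5) + 0)) = -√F/(3*(10 + 0)) = -√F/(3*10) = -√F/30)
A(Q)*(263 - 232) = (-I*√5/30)*(263 - 232) = -I*√5/30*31 = -31*I*√5/30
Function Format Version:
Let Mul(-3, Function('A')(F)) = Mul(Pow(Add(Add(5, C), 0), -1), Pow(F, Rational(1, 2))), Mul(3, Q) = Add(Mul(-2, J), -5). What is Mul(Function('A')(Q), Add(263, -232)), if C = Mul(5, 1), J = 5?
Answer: Mul(Rational(-31, 30), I, Pow(5, Rational(1, 2))) ≈ Mul(-2.3106, I)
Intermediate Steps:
C = 5
Q = -5 (Q = Mul(Rational(1, 3), Add(Mul(-2, 5), -5)) = Mul(Rational(1, 3), Add(-10, -5)) = Mul(Rational(1, 3), -15) = -5)
Function('A')(F) = Mul(Rational(-1, 30), Pow(F, Rational(1, 2))) (Function('A')(F) = Mul(Rational(-1, 3), Mul(Pow(Add(Add(5, 5), 0), -1), Pow(F, Rational(1, 2)))) = Mul(Rational(-1, 3), Mul(Pow(Add(10, 0), -1), Pow(F, Rational(1, 2)))) = Mul(Rational(-1, 3), Mul(Pow(10, -1), Pow(F, Rational(1, 2)))) = Mul(Rational(-1, 3), Mul(Rational(1, 10), Pow(F, Rational(1, 2)))) = Mul(Rational(-1, 30), Pow(F, Rational(1, 2))))
Mul(Function('A')(Q), Add(263, -232)) = Mul(Mul(Rational(-1, 30), Pow(-5, Rational(1, 2))), Add(263, -232)) = Mul(Mul(Rational(-1, 30), Mul(I, Pow(5, Rational(1, 2)))), 31) = Mul(Mul(Rational(-1, 30), I, Pow(5, Rational(1, 2))), 31) = Mul(Rational(-31, 30), I, Pow(5, Rational(1, 2)))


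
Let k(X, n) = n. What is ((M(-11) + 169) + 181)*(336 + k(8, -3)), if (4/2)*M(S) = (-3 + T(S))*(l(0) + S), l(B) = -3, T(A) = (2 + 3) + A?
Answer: 137529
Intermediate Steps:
T(A) = 5 + A
M(S) = (-3 + S)*(2 + S)/2 (M(S) = ((-3 + (5 + S))*(-3 + S))/2 = ((2 + S)*(-3 + S))/2 = ((-3 + S)*(2 + S))/2 = (-3 + S)*(2 + S)/2)
((M(-11) + 169) + 181)*(336 + k(8, -3)) = (((-3 + (1/2)*(-11)**2 - 1/2*(-11)) + 169) + 181)*(336 - 3) = (((-3 + (1/2)*121 + 11/2) + 169) + 181)*333 = (((-3 + 121/2 + 11/2) + 169) + 181)*333 = ((63 + 169) + 181)*333 = (232 + 181)*333 = 413*333 = 137529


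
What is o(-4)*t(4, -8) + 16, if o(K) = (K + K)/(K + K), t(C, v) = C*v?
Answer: -16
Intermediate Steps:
o(K) = 1 (o(K) = (2*K)/((2*K)) = (2*K)*(1/(2*K)) = 1)
o(-4)*t(4, -8) + 16 = 1*(4*(-8)) + 16 = 1*(-32) + 16 = -32 + 16 = -16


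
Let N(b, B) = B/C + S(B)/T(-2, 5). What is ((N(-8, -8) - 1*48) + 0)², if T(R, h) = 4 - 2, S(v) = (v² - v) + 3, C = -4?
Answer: 289/4 ≈ 72.250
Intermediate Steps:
S(v) = 3 + v² - v
T(R, h) = 2
N(b, B) = 3/2 + B²/2 - 3*B/4 (N(b, B) = B/(-4) + (3 + B² - B)/2 = B*(-¼) + (3 + B² - B)*(½) = -B/4 + (3/2 + B²/2 - B/2) = 3/2 + B²/2 - 3*B/4)
((N(-8, -8) - 1*48) + 0)² = (((3/2 + (½)*(-8)² - ¾*(-8)) - 1*48) + 0)² = (((3/2 + (½)*64 + 6) - 48) + 0)² = (((3/2 + 32 + 6) - 48) + 0)² = ((79/2 - 48) + 0)² = (-17/2 + 0)² = (-17/2)² = 289/4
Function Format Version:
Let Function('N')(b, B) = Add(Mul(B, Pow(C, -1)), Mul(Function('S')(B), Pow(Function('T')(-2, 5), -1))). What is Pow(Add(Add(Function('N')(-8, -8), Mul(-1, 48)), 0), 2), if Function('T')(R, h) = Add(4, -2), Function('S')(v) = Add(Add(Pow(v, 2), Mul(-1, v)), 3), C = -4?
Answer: Rational(289, 4) ≈ 72.250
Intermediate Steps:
Function('S')(v) = Add(3, Pow(v, 2), Mul(-1, v))
Function('T')(R, h) = 2
Function('N')(b, B) = Add(Rational(3, 2), Mul(Rational(1, 2), Pow(B, 2)), Mul(Rational(-3, 4), B)) (Function('N')(b, B) = Add(Mul(B, Pow(-4, -1)), Mul(Add(3, Pow(B, 2), Mul(-1, B)), Pow(2, -1))) = Add(Mul(B, Rational(-1, 4)), Mul(Add(3, Pow(B, 2), Mul(-1, B)), Rational(1, 2))) = Add(Mul(Rational(-1, 4), B), Add(Rational(3, 2), Mul(Rational(1, 2), Pow(B, 2)), Mul(Rational(-1, 2), B))) = Add(Rational(3, 2), Mul(Rational(1, 2), Pow(B, 2)), Mul(Rational(-3, 4), B)))
Pow(Add(Add(Function('N')(-8, -8), Mul(-1, 48)), 0), 2) = Pow(Add(Add(Add(Rational(3, 2), Mul(Rational(1, 2), Pow(-8, 2)), Mul(Rational(-3, 4), -8)), Mul(-1, 48)), 0), 2) = Pow(Add(Add(Add(Rational(3, 2), Mul(Rational(1, 2), 64), 6), -48), 0), 2) = Pow(Add(Add(Add(Rational(3, 2), 32, 6), -48), 0), 2) = Pow(Add(Add(Rational(79, 2), -48), 0), 2) = Pow(Add(Rational(-17, 2), 0), 2) = Pow(Rational(-17, 2), 2) = Rational(289, 4)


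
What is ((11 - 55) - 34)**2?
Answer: 6084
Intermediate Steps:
((11 - 55) - 34)**2 = (-44 - 34)**2 = (-78)**2 = 6084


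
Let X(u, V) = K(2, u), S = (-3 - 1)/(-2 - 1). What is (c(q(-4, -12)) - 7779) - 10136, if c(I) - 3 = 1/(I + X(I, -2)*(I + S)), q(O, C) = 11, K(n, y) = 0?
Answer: -197031/11 ≈ -17912.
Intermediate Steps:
S = 4/3 (S = -4/(-3) = -4*(-⅓) = 4/3 ≈ 1.3333)
X(u, V) = 0
c(I) = 3 + 1/I (c(I) = 3 + 1/(I + 0*(I + 4/3)) = 3 + 1/(I + 0*(4/3 + I)) = 3 + 1/(I + 0) = 3 + 1/I)
(c(q(-4, -12)) - 7779) - 10136 = ((3 + 1/11) - 7779) - 10136 = (34/11 - 7779) - 10136 = -85535/11 - 10136 = -197031/11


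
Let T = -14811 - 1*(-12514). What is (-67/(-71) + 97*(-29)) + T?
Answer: -362743/71 ≈ -5109.1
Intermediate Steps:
T = -2297 (T = -14811 + 12514 = -2297)
(-67/(-71) + 97*(-29)) + T = (-67/(-71) + 97*(-29)) - 2297 = (-67*(-1/71) - 2813) - 2297 = (67/71 - 2813) - 2297 = -199656/71 - 2297 = -362743/71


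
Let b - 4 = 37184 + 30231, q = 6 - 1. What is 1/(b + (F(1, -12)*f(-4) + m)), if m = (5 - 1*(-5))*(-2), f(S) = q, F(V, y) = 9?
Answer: 1/67444 ≈ 1.4827e-5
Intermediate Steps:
q = 5
f(S) = 5
m = -20 (m = (5 + 5)*(-2) = 10*(-2) = -20)
b = 67419 (b = 4 + (37184 + 30231) = 4 + 67415 = 67419)
1/(b + (F(1, -12)*f(-4) + m)) = 1/(67419 + (9*5 - 20)) = 1/(67419 + (45 - 20)) = 1/(67419 + 25) = 1/67444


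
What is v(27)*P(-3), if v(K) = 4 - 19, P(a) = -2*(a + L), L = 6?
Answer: 90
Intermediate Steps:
P(a) = -12 - 2*a (P(a) = -2*(a + 6) = -2*(6 + a) = -12 - 2*a)
v(K) = -15
v(27)*P(-3) = -15*(-12 - 2*(-3)) = -15*(-12 + 6) = -15*(-6) = 90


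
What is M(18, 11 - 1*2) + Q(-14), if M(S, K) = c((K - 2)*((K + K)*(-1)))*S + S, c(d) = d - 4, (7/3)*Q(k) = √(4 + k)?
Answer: -2322 + 3*I*√10/7 ≈ -2322.0 + 1.3553*I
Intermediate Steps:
Q(k) = 3*√(4 + k)/7
c(d) = -4 + d
M(S, K) = S + S*(-4 - 2*K*(-2 + K)) (M(S, K) = (-4 + (K - 2)*((K + K)*(-1)))*S + S = (-4 + (-2 + K)*((2*K)*(-1)))*S + S = (-4 + (-2 + K)*(-2*K))*S + S = (-4 - 2*K*(-2 + K))*S + S = S*(-4 - 2*K*(-2 + K)) + S = S + S*(-4 - 2*K*(-2 + K)))
M(18, 11 - 1*2) + Q(-14) = -1*18*(3 + 2*(11 - 1*2)*(-2 + (11 - 1*2))) + 3*√(4 - 14)/7 = -1*18*(3 + 2*(11 - 2)*(-2 + (11 - 2))) + 3*√(-10)/7 = -1*18*(3 + 2*9*(-2 + 9)) + 3*(I*√10)/7 = -1*18*(3 + 2*9*7) + 3*I*√10/7 = -1*18*(3 + 126) + 3*I*√10/7 = -1*18*129 + 3*I*√10/7 = -2322 + 3*I*√10/7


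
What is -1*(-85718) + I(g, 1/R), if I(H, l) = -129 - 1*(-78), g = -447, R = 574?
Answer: 85667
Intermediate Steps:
I(H, l) = -51 (I(H, l) = -129 + 78 = -51)
-1*(-85718) + I(g, 1/R) = -1*(-85718) - 51 = 85718 - 51 = 85667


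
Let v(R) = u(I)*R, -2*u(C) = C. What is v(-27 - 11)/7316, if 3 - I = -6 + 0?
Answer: 171/7316 ≈ 0.023373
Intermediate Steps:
I = 9 (I = 3 - (-6 + 0) = 3 - 1*(-6) = 3 + 6 = 9)
u(C) = -C/2
v(R) = -9*R/2 (v(R) = (-½*9)*R = -9*R/2)
v(-27 - 11)/7316 = -9*(-27 - 11)/2/7316 = -9/2*(-38)*(1/7316) = 171*(1/7316) = 171/7316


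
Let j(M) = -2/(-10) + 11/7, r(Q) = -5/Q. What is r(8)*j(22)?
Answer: -31/28 ≈ -1.1071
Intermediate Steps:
j(M) = 62/35 (j(M) = -2*(-1/10) + 11*(1/7) = 1/5 + 11/7 = 62/35)
r(8)*j(22) = -5/8*(62/35) = -5*1/8*(62/35) = -5/8*62/35 = -31/28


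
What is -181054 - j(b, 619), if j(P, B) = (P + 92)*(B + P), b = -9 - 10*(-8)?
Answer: -293524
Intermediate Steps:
b = 71 (b = -9 + 80 = 71)
j(P, B) = (92 + P)*(B + P)
-181054 - j(b, 619) = -181054 - (71² + 92*619 + 92*71 + 619*71) = -181054 - (5041 + 56948 + 6532 + 43949) = -181054 - 1*112470 = -181054 - 112470 = -293524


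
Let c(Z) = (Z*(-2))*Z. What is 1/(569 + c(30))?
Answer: -1/1231 ≈ -0.00081235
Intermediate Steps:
c(Z) = -2*Z² (c(Z) = (-2*Z)*Z = -2*Z²)
1/(569 + c(30)) = 1/(569 - 2*30²) = 1/(569 - 2*900) = 1/(569 - 1800) = 1/(-1231) = -1/1231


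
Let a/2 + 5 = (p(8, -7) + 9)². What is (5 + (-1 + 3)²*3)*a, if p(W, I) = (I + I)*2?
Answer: 12104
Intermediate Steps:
p(W, I) = 4*I (p(W, I) = (2*I)*2 = 4*I)
a = 712 (a = -10 + 2*(4*(-7) + 9)² = -10 + 2*(-28 + 9)² = -10 + 2*(-19)² = -10 + 2*361 = -10 + 722 = 712)
(5 + (-1 + 3)²*3)*a = (5 + (-1 + 3)²*3)*712 = (5 + 2²*3)*712 = (5 + 4*3)*712 = (5 + 12)*712 = 17*712 = 12104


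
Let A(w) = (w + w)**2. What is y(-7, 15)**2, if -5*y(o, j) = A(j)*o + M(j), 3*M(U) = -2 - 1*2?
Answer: 357361216/225 ≈ 1.5883e+6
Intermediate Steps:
M(U) = -4/3 (M(U) = (-2 - 1*2)/3 = (-2 - 2)/3 = (1/3)*(-4) = -4/3)
A(w) = 4*w**2 (A(w) = (2*w)**2 = 4*w**2)
y(o, j) = 4/15 - 4*o*j**2/5 (y(o, j) = -((4*j**2)*o - 4/3)/5 = -(4*o*j**2 - 4/3)/5 = -(-4/3 + 4*o*j**2)/5 = 4/15 - 4*o*j**2/5)
y(-7, 15)**2 = (4/15 - 4/5*(-7)*15**2)**2 = (4/15 - 4/5*(-7)*225)**2 = (4/15 + 1260)**2 = (18904/15)**2 = 357361216/225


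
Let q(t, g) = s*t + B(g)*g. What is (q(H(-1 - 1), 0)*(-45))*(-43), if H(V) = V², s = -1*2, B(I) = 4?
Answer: -15480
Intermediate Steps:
s = -2
q(t, g) = -2*t + 4*g
(q(H(-1 - 1), 0)*(-45))*(-43) = ((-2*(-1 - 1)² + 4*0)*(-45))*(-43) = ((-2*(-2)² + 0)*(-45))*(-43) = ((-2*4 + 0)*(-45))*(-43) = ((-8 + 0)*(-45))*(-43) = -8*(-45)*(-43) = 360*(-43) = -15480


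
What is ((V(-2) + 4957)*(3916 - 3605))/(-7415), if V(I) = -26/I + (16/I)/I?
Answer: -1546914/7415 ≈ -208.62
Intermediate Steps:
V(I) = -26/I + 16/I²
((V(-2) + 4957)*(3916 - 3605))/(-7415) = ((2*(8 - 13*(-2))/(-2)² + 4957)*(3916 - 3605))/(-7415) = ((2*(¼)*(8 + 26) + 4957)*311)*(-1/7415) = ((2*(¼)*34 + 4957)*311)*(-1/7415) = ((17 + 4957)*311)*(-1/7415) = (4974*311)*(-1/7415) = 1546914*(-1/7415) = -1546914/7415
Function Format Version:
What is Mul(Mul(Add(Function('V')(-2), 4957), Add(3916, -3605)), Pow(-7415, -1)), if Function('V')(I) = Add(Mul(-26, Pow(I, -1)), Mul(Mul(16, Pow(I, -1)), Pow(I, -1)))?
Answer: Rational(-1546914, 7415) ≈ -208.62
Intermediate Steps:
Function('V')(I) = Add(Mul(-26, Pow(I, -1)), Mul(16, Pow(I, -2)))
Mul(Mul(Add(Function('V')(-2), 4957), Add(3916, -3605)), Pow(-7415, -1)) = Mul(Mul(Add(Mul(2, Pow(-2, -2), Add(8, Mul(-13, -2))), 4957), Add(3916, -3605)), Pow(-7415, -1)) = Mul(Mul(Add(Mul(2, Rational(1, 4), Add(8, 26)), 4957), 311), Rational(-1, 7415)) = Mul(Mul(Add(Mul(2, Rational(1, 4), 34), 4957), 311), Rational(-1, 7415)) = Mul(Mul(Add(17, 4957), 311), Rational(-1, 7415)) = Mul(Mul(4974, 311), Rational(-1, 7415)) = Mul(1546914, Rational(-1, 7415)) = Rational(-1546914, 7415)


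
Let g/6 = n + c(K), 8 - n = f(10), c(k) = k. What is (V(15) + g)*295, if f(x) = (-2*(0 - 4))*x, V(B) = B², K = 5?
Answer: -52215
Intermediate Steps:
f(x) = 8*x (f(x) = (-2*(-4))*x = 8*x)
n = -72 (n = 8 - 8*10 = 8 - 1*80 = 8 - 80 = -72)
g = -402 (g = 6*(-72 + 5) = 6*(-67) = -402)
(V(15) + g)*295 = (15² - 402)*295 = (225 - 402)*295 = -177*295 = -52215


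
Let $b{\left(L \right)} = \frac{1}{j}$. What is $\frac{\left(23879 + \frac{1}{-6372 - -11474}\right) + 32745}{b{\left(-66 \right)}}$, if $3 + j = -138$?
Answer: $- \frac{40734286509}{5102} \approx -7.984 \cdot 10^{6}$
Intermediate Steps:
$j = -141$ ($j = -3 - 138 = -141$)
$b{\left(L \right)} = - \frac{1}{141}$ ($b{\left(L \right)} = \frac{1}{-141} = - \frac{1}{141}$)
$\frac{\left(23879 + \frac{1}{-6372 - -11474}\right) + 32745}{b{\left(-66 \right)}} = \frac{\left(23879 + \frac{1}{-6372 - -11474}\right) + 32745}{- \frac{1}{141}} = \left(\left(23879 + \frac{1}{-6372 + 11474}\right) + 32745\right) \left(-141\right) = \left(\left(23879 + \frac{1}{5102}\right) + 32745\right) \left(-141\right) = \left(\frac{121830659}{5102} + 32745\right) \left(-141\right) = \frac{288895649}{5102} \left(-141\right) = - \frac{40734286509}{5102}$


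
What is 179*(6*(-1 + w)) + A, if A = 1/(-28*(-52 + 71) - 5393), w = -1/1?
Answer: -12726901/5925 ≈ -2148.0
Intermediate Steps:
w = -1 (w = -1*1 = -1)
A = -1/5925 (A = 1/(-28*19 - 5393) = 1/(-532 - 5393) = 1/(-5925) = -1/5925 ≈ -0.00016878)
179*(6*(-1 + w)) + A = 179*(6*(-1 - 1)) - 1/5925 = 179*(6*(-2)) - 1/5925 = 179*(-12) - 1/5925 = -2148 - 1/5925 = -12726901/5925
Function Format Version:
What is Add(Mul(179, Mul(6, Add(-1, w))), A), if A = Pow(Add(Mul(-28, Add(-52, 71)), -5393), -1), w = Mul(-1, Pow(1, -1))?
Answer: Rational(-12726901, 5925) ≈ -2148.0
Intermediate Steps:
w = -1 (w = Mul(-1, 1) = -1)
A = Rational(-1, 5925) (A = Pow(Add(Mul(-28, 19), -5393), -1) = Pow(Add(-532, -5393), -1) = Pow(-5925, -1) = Rational(-1, 5925) ≈ -0.00016878)
Add(Mul(179, Mul(6, Add(-1, w))), A) = Add(Mul(179, Mul(6, Add(-1, -1))), Rational(-1, 5925)) = Add(Mul(179, Mul(6, -2)), Rational(-1, 5925)) = Add(Mul(179, -12), Rational(-1, 5925)) = Add(-2148, Rational(-1, 5925)) = Rational(-12726901, 5925)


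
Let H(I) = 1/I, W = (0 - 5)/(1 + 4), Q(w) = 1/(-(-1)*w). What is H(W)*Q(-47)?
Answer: 1/47 ≈ 0.021277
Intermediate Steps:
Q(w) = 1/w
W = -1 (W = -5/5 = -5*⅕ = -1)
H(I) = 1/I
H(W)*Q(-47) = 1/(-1*(-47)) = -1*(-1/47) = 1/47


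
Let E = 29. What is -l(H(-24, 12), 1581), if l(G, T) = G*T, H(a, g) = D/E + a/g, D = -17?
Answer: 118575/29 ≈ 4088.8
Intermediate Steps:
H(a, g) = -17/29 + a/g
-l(H(-24, 12), 1581) = -(-17/29 - 24/12)*1581 = -(-17/29 - 24*1/12)*1581 = -(-17/29 - 2)*1581 = -(-75)*1581/29 = -1*(-118575/29) = 118575/29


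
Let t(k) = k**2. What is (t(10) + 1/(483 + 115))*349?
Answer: 20870549/598 ≈ 34901.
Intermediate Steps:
(t(10) + 1/(483 + 115))*349 = (10**2 + 1/(483 + 115))*349 = (100 + 1/598)*349 = (59801/598)*349 = 20870549/598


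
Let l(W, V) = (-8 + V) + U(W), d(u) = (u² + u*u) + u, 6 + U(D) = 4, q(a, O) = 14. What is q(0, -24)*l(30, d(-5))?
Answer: 490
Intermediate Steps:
U(D) = -2 (U(D) = -6 + 4 = -2)
d(u) = u + 2*u² (d(u) = (u² + u²) + u = 2*u² + u = u + 2*u²)
l(W, V) = -10 + V (l(W, V) = (-8 + V) - 2 = -10 + V)
q(0, -24)*l(30, d(-5)) = 14*(-10 - 5*(1 + 2*(-5))) = 14*(-10 - 5*(1 - 10)) = 14*(-10 - 5*(-9)) = 14*(-10 + 45) = 14*35 = 490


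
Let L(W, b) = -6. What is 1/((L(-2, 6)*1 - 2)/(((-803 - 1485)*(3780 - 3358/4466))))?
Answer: 219415586/203 ≈ 1.0809e+6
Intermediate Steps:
1/((L(-2, 6)*1 - 2)/(((-803 - 1485)*(3780 - 3358/4466)))) = 1/((-6*1 - 2)/(((-803 - 1485)*(3780 - 3358/4466)))) = 1/((-6 - 2)/((-2288*(3780 - 3358*1/4466)))) = 1/(-8*(-1/(2288*(3780 - 1679/2233)))) = 1/(-8/((-2288*8439061/2233))) = 1/(-8/(-1755324688/203)) = 1/(-8*(-203/1755324688)) = 1/(203/219415586) = 219415586/203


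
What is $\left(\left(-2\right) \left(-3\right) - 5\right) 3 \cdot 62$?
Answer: $186$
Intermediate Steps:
$\left(\left(-2\right) \left(-3\right) - 5\right) 3 \cdot 62 = \left(6 - 5\right) 3 \cdot 62 = 1 \cdot 3 \cdot 62 = 3 \cdot 62 = 186$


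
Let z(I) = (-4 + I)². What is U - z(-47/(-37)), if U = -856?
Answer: -1182065/1369 ≈ -863.45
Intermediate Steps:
U - z(-47/(-37)) = -856 - (-4 - 47/(-37))² = -856 - (-4 - 47*(-1/37))² = -856 - (-4 + 47/37)² = -856 - (-101/37)² = -856 - 1*10201/1369 = -856 - 10201/1369 = -1182065/1369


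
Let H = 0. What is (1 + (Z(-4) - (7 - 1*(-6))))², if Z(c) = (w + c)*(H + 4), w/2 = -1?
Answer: 1296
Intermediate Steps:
w = -2 (w = 2*(-1) = -2)
Z(c) = -8 + 4*c (Z(c) = (-2 + c)*(0 + 4) = (-2 + c)*4 = -8 + 4*c)
(1 + (Z(-4) - (7 - 1*(-6))))² = (1 + ((-8 + 4*(-4)) - (7 - 1*(-6))))² = (1 + ((-8 - 16) - (7 + 6)))² = (1 + (-24 - 1*13))² = (1 + (-24 - 13))² = (1 - 37)² = (-36)² = 1296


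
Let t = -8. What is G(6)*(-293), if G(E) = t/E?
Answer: 1172/3 ≈ 390.67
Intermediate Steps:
G(E) = -8/E
G(6)*(-293) = -8/6*(-293) = -8*⅙*(-293) = -4/3*(-293) = 1172/3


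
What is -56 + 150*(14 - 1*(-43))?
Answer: 8494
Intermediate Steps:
-56 + 150*(14 - 1*(-43)) = -56 + 150*(14 + 43) = -56 + 150*57 = -56 + 8550 = 8494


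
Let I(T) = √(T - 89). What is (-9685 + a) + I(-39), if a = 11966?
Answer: 2281 + 8*I*√2 ≈ 2281.0 + 11.314*I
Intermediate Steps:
I(T) = √(-89 + T)
(-9685 + a) + I(-39) = (-9685 + 11966) + √(-89 - 39) = 2281 + √(-128) = 2281 + 8*I*√2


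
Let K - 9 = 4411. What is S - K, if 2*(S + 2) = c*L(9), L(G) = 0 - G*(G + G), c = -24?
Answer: -2478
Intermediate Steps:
L(G) = -2*G² (L(G) = 0 - G*2*G = 0 - 2*G² = -2*G²)
K = 4420 (K = 9 + 4411 = 4420)
S = 1942 (S = -2 + (-(-48)*9²)/2 = -2 + (-(-48)*81)/2 = -2 + (-24*(-162))/2 = -2 + (½)*3888 = -2 + 1944 = 1942)
S - K = 1942 - 1*4420 = 1942 - 4420 = -2478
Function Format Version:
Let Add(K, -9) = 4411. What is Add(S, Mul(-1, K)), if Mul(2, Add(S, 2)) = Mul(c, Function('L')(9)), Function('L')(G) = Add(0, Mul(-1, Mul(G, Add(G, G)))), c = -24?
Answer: -2478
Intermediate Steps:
Function('L')(G) = Mul(-2, Pow(G, 2)) (Function('L')(G) = Add(0, Mul(-1, Mul(G, Mul(2, G)))) = Add(0, Mul(-1, Mul(2, Pow(G, 2)))) = Add(0, Mul(-2, Pow(G, 2))) = Mul(-2, Pow(G, 2)))
K = 4420 (K = Add(9, 4411) = 4420)
S = 1942 (S = Add(-2, Mul(Rational(1, 2), Mul(-24, Mul(-2, Pow(9, 2))))) = Add(-2, Mul(Rational(1, 2), Mul(-24, Mul(-2, 81)))) = Add(-2, Mul(Rational(1, 2), Mul(-24, -162))) = Add(-2, Mul(Rational(1, 2), 3888)) = Add(-2, 1944) = 1942)
Add(S, Mul(-1, K)) = Add(1942, Mul(-1, 4420)) = Add(1942, -4420) = -2478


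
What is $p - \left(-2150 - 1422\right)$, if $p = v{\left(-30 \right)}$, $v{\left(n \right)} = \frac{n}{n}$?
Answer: $3573$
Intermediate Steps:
$v{\left(n \right)} = 1$
$p = 1$
$p - \left(-2150 - 1422\right) = 1 - \left(-2150 - 1422\right) = 1 - -3572 = 1 + 3572 = 3573$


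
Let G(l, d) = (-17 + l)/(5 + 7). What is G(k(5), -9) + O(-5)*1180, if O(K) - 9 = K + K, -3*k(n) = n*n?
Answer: -10639/9 ≈ -1182.1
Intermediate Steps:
k(n) = -n**2/3 (k(n) = -n*n/3 = -n**2/3)
G(l, d) = -17/12 + l/12 (G(l, d) = (-17 + l)/12 = (-17 + l)*(1/12) = -17/12 + l/12)
O(K) = 9 + 2*K (O(K) = 9 + (K + K) = 9 + 2*K)
G(k(5), -9) + O(-5)*1180 = (-17/12 + (-1/3*5**2)/12) + (9 + 2*(-5))*1180 = (-17/12 + (-1/3*25)/12) + (9 - 10)*1180 = (-17/12 + (1/12)*(-25/3)) - 1*1180 = (-17/12 - 25/36) - 1180 = -19/9 - 1180 = -10639/9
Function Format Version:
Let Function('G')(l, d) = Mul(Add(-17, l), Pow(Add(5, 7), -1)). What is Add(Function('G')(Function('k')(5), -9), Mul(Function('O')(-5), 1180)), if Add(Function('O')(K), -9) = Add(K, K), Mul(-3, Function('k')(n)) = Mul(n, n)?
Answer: Rational(-10639, 9) ≈ -1182.1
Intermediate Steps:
Function('k')(n) = Mul(Rational(-1, 3), Pow(n, 2)) (Function('k')(n) = Mul(Rational(-1, 3), Mul(n, n)) = Mul(Rational(-1, 3), Pow(n, 2)))
Function('G')(l, d) = Add(Rational(-17, 12), Mul(Rational(1, 12), l)) (Function('G')(l, d) = Mul(Add(-17, l), Pow(12, -1)) = Mul(Add(-17, l), Rational(1, 12)) = Add(Rational(-17, 12), Mul(Rational(1, 12), l)))
Function('O')(K) = Add(9, Mul(2, K)) (Function('O')(K) = Add(9, Add(K, K)) = Add(9, Mul(2, K)))
Add(Function('G')(Function('k')(5), -9), Mul(Function('O')(-5), 1180)) = Add(Add(Rational(-17, 12), Mul(Rational(1, 12), Mul(Rational(-1, 3), Pow(5, 2)))), Mul(Add(9, Mul(2, -5)), 1180)) = Add(Add(Rational(-17, 12), Mul(Rational(1, 12), Mul(Rational(-1, 3), 25))), Mul(Add(9, -10), 1180)) = Add(Add(Rational(-17, 12), Mul(Rational(1, 12), Rational(-25, 3))), Mul(-1, 1180)) = Add(Add(Rational(-17, 12), Rational(-25, 36)), -1180) = Add(Rational(-19, 9), -1180) = Rational(-10639, 9)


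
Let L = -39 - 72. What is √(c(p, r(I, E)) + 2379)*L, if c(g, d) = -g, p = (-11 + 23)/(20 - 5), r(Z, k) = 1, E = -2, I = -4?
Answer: -111*√59455/5 ≈ -5413.1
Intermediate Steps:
p = ⅘ (p = 12/15 = 12*(1/15) = ⅘ ≈ 0.80000)
L = -111
√(c(p, r(I, E)) + 2379)*L = √(-1*⅘ + 2379)*(-111) = √(-⅘ + 2379)*(-111) = √(11891/5)*(-111) = (√59455/5)*(-111) = -111*√59455/5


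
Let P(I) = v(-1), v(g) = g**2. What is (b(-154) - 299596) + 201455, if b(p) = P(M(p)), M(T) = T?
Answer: -98140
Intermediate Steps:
P(I) = 1 (P(I) = (-1)**2 = 1)
b(p) = 1
(b(-154) - 299596) + 201455 = (1 - 299596) + 201455 = -299595 + 201455 = -98140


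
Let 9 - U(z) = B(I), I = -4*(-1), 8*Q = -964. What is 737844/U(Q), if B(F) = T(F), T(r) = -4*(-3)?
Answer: -245948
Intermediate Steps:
Q = -241/2 (Q = (⅛)*(-964) = -241/2 ≈ -120.50)
T(r) = 12
I = 4
B(F) = 12
U(z) = -3 (U(z) = 9 - 1*12 = 9 - 12 = -3)
737844/U(Q) = 737844/(-3) = 737844*(-⅓) = -245948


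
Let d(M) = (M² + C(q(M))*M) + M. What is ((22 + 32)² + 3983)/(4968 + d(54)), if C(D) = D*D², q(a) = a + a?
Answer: 6899/68032386 ≈ 0.00010141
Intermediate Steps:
q(a) = 2*a
C(D) = D³
d(M) = M + M² + 8*M⁴ (d(M) = (M² + (2*M)³*M) + M = (M² + (8*M³)*M) + M = (M² + 8*M⁴) + M = M + M² + 8*M⁴)
((22 + 32)² + 3983)/(4968 + d(54)) = ((22 + 32)² + 3983)/(4968 + 54*(1 + 54 + 8*54³)) = (54² + 3983)/(4968 + 54*(1 + 54 + 8*157464)) = (2916 + 3983)/(4968 + 54*(1 + 54 + 1259712)) = 6899/(4968 + 54*1259767) = 6899/(4968 + 68027418) = 6899/68032386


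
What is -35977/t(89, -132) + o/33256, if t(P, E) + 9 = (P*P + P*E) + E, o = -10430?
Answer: 144383109/16494976 ≈ 8.7532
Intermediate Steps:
t(P, E) = -9 + E + P² + E*P (t(P, E) = -9 + ((P*P + P*E) + E) = -9 + ((P² + E*P) + E) = -9 + (E + P² + E*P) = -9 + E + P² + E*P)
-35977/t(89, -132) + o/33256 = -35977/(-9 - 132 + 89² - 132*89) - 10430/33256 = -35977/(-9 - 132 + 7921 - 11748) - 10430*1/33256 = -35977/(-3968) - 5215/16628 = -35977*(-1/3968) - 5215/16628 = 35977/3968 - 5215/16628 = 144383109/16494976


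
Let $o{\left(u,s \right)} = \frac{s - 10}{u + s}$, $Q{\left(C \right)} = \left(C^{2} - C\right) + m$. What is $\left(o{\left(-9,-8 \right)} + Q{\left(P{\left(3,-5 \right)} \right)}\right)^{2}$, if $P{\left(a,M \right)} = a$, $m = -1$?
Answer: $\frac{10609}{289} \approx 36.709$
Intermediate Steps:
$Q{\left(C \right)} = -1 + C^{2} - C$ ($Q{\left(C \right)} = \left(C^{2} - C\right) - 1 = -1 + C^{2} - C$)
$o{\left(u,s \right)} = \frac{-10 + s}{s + u}$
$\left(o{\left(-9,-8 \right)} + Q{\left(P{\left(3,-5 \right)} \right)}\right)^{2} = \left(\frac{-10 - 8}{-8 - 9} - \left(4 - 9\right)\right)^{2} = \left(\frac{1}{-17} \left(-18\right) - -5\right)^{2} = \left(\left(- \frac{1}{17}\right) \left(-18\right) + 5\right)^{2} = \left(\frac{18}{17} + 5\right)^{2} = \left(\frac{103}{17}\right)^{2} = \frac{10609}{289}$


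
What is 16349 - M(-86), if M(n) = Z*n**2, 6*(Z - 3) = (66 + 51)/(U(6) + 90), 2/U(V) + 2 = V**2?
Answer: -11391283/1531 ≈ -7440.4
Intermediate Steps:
U(V) = 2/(-2 + V**2)
Z = 9849/3062 (Z = 3 + ((66 + 51)/(2/(-2 + 6**2) + 90))/6 = 3 + (117/(2/(-2 + 36) + 90))/6 = 3 + (117/(2/34 + 90))/6 = 3 + (117/(2*(1/34) + 90))/6 = 3 + (117/(1/17 + 90))/6 = 3 + (117/(1531/17))/6 = 3 + (117*(17/1531))/6 = 3 + (1/6)*(1989/1531) = 3 + 663/3062 = 9849/3062 ≈ 3.2165)
M(n) = 9849*n**2/3062
16349 - M(-86) = 16349 - 9849*(-86)**2/3062 = 16349 - 9849*7396/3062 = 16349 - 1*36421602/1531 = 16349 - 36421602/1531 = -11391283/1531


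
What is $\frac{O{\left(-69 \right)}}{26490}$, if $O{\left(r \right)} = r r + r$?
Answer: $\frac{782}{4415} \approx 0.17712$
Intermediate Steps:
$O{\left(r \right)} = r + r^{2}$ ($O{\left(r \right)} = r^{2} + r = r + r^{2}$)
$\frac{O{\left(-69 \right)}}{26490} = \frac{\left(-69\right) \left(1 - 69\right)}{26490} = \left(-69\right) \left(-68\right) \frac{1}{26490} = 4692 \cdot \frac{1}{26490} = \frac{782}{4415}$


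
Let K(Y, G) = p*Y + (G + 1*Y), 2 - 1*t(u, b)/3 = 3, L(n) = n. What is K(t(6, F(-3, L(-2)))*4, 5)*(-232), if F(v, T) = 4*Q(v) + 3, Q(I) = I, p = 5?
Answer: 15544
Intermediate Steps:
F(v, T) = 3 + 4*v (F(v, T) = 4*v + 3 = 3 + 4*v)
t(u, b) = -3 (t(u, b) = 6 - 3*3 = 6 - 9 = -3)
K(Y, G) = G + 6*Y (K(Y, G) = 5*Y + (G + 1*Y) = 5*Y + (G + Y) = G + 6*Y)
K(t(6, F(-3, L(-2)))*4, 5)*(-232) = (5 + 6*(-3*4))*(-232) = (5 + 6*(-12))*(-232) = (5 - 72)*(-232) = -67*(-232) = 15544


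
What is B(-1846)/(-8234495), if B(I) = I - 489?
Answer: 467/1646899 ≈ 0.00028356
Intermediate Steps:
B(I) = -489 + I
B(-1846)/(-8234495) = (-489 - 1846)/(-8234495) = -2335*(-1/8234495) = 467/1646899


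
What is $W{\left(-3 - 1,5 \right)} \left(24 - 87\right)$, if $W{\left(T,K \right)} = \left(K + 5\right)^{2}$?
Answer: $-6300$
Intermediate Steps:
$W{\left(T,K \right)} = \left(5 + K\right)^{2}$
$W{\left(-3 - 1,5 \right)} \left(24 - 87\right) = \left(5 + 5\right)^{2} \left(24 - 87\right) = 10^{2} \left(-63\right) = 100 \left(-63\right) = -6300$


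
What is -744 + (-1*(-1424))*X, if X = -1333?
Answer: -1898936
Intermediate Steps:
-744 + (-1*(-1424))*X = -744 - 1*(-1424)*(-1333) = -744 + 1424*(-1333) = -744 - 1898192 = -1898936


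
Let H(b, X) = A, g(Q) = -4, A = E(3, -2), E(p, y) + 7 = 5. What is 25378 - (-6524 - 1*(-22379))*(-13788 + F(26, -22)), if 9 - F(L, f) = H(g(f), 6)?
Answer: 218459713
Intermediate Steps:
E(p, y) = -2 (E(p, y) = -7 + 5 = -2)
A = -2
H(b, X) = -2
F(L, f) = 11 (F(L, f) = 9 - 1*(-2) = 9 + 2 = 11)
25378 - (-6524 - 1*(-22379))*(-13788 + F(26, -22)) = 25378 - (-6524 - 1*(-22379))*(-13788 + 11) = 25378 - (-6524 + 22379)*(-13777) = 25378 - 15855*(-13777) = 25378 - 1*(-218434335) = 25378 + 218434335 = 218459713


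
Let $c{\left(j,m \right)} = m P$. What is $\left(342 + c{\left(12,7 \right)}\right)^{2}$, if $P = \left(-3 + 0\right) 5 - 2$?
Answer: $49729$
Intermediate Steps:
$P = -17$ ($P = \left(-3\right) 5 - 2 = -15 - 2 = -17$)
$c{\left(j,m \right)} = - 17 m$ ($c{\left(j,m \right)} = m \left(-17\right) = - 17 m$)
$\left(342 + c{\left(12,7 \right)}\right)^{2} = \left(342 - 119\right)^{2} = 223^{2} = 49729$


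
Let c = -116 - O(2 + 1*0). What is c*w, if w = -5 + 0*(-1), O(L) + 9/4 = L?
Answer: 2315/4 ≈ 578.75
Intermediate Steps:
O(L) = -9/4 + L
w = -5 (w = -5 + 0 = -5)
c = -463/4 (c = -116 - (-9/4 + (2 + 1*0)) = -116 - (-9/4 + (2 + 0)) = -116 - (-9/4 + 2) = -116 - 1*(-¼) = -116 + ¼ = -463/4 ≈ -115.75)
c*w = -463/4*(-5) = 2315/4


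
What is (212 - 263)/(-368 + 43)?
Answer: 51/325 ≈ 0.15692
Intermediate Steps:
(212 - 263)/(-368 + 43) = -51/(-325) = -51*(-1/325) = 51/325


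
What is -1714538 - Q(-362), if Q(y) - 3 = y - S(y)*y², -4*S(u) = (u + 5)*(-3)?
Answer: -36801210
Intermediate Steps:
S(u) = 15/4 + 3*u/4 (S(u) = -(u + 5)*(-3)/4 = -(5 + u)*(-3)/4 = -(-15 - 3*u)/4 = 15/4 + 3*u/4)
Q(y) = 3 + y - y²*(15/4 + 3*y/4) (Q(y) = 3 + (y - (15/4 + 3*y/4)*y²) = 3 + (y - y²*(15/4 + 3*y/4)) = 3 + y - y²*(15/4 + 3*y/4))
-1714538 - Q(-362) = -1714538 - (3 - 362 - ¾*(-362)²*(5 - 362)) = -1714538 - (3 - 362 - ¾*131044*(-357)) = -1714538 - (3 - 362 + 35087031) = -1714538 - 1*35086672 = -1714538 - 35086672 = -36801210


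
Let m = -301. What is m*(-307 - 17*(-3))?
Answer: 77056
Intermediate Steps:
m*(-307 - 17*(-3)) = -301*(-307 - 17*(-3)) = -301*(-307 + 51) = -301*(-256) = 77056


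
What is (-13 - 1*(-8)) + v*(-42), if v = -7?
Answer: 289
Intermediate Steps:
(-13 - 1*(-8)) + v*(-42) = (-13 - 1*(-8)) - 7*(-42) = (-13 + 8) + 294 = -5 + 294 = 289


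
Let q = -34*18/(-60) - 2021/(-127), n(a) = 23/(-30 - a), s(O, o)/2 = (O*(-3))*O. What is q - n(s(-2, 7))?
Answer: 114097/3810 ≈ 29.947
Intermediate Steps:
s(O, o) = -6*O² (s(O, o) = 2*((O*(-3))*O) = 2*((-3*O)*O) = 2*(-3*O²) = -6*O²)
q = 16582/635 (q = -612*(-1/60) - 2021*(-1/127) = 51/5 + 2021/127 = 16582/635 ≈ 26.113)
q - n(s(-2, 7)) = 16582/635 - (-23)/(30 - 6*(-2)²) = 16582/635 - (-23)/(30 - 6*4) = 16582/635 - (-23)/(30 - 24) = 16582/635 - (-23)/6 = 16582/635 - 1*(-23/6) = 16582/635 + 23/6 = 114097/3810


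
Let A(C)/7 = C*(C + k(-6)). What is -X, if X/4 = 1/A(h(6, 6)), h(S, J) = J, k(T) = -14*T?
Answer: -1/945 ≈ -0.0010582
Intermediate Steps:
A(C) = 7*C*(84 + C) (A(C) = 7*(C*(C - 14*(-6))) = 7*(C*(C + 84)) = 7*(C*(84 + C)) = 7*C*(84 + C))
X = 1/945 (X = 4/((7*6*(84 + 6))) = 4/((7*6*90)) = 4/3780 = 4*(1/3780) = 1/945 ≈ 0.0010582)
-X = -1*1/945 = -1/945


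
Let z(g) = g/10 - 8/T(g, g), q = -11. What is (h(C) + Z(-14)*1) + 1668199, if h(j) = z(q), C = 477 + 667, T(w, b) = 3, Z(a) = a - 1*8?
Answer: 50045197/30 ≈ 1.6682e+6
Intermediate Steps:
Z(a) = -8 + a (Z(a) = a - 8 = -8 + a)
C = 1144
z(g) = -8/3 + g/10 (z(g) = g/10 - 8/3 = -8/3 + g/10)
h(j) = -113/30 (h(j) = -8/3 + (⅒)*(-11) = -8/3 - 11/10 = -113/30)
(h(C) + Z(-14)*1) + 1668199 = (-113/30 + (-8 - 14)*1) + 1668199 = (-113/30 - 22*1) + 1668199 = (-113/30 - 22) + 1668199 = -773/30 + 1668199 = 50045197/30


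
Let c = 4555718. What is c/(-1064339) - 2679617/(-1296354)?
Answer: -3053802374009/1379760120006 ≈ -2.2133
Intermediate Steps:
c/(-1064339) - 2679617/(-1296354) = 4555718/(-1064339) - 2679617/(-1296354) = 4555718*(-1/1064339) - 2679617*(-1/1296354) = -4555718/1064339 + 2679617/1296354 = -3053802374009/1379760120006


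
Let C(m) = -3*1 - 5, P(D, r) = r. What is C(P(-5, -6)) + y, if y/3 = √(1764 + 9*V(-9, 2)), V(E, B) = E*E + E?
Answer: -8 + 18*√67 ≈ 139.34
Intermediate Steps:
C(m) = -8 (C(m) = -3 - 5 = -8)
V(E, B) = E + E² (V(E, B) = E² + E = E + E²)
y = 18*√67 (y = 3*√(1764 + 9*(-9*(1 - 9))) = 3*√(1764 + 9*(-9*(-8))) = 3*√(1764 + 9*72) = 3*√(1764 + 648) = 3*√2412 = 3*(6*√67) = 18*√67 ≈ 147.34)
C(P(-5, -6)) + y = -8 + 18*√67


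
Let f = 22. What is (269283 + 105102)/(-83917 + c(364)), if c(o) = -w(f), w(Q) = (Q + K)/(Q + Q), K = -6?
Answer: -1372745/307697 ≈ -4.4613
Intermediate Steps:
w(Q) = (-6 + Q)/(2*Q) (w(Q) = (Q - 6)/(Q + Q) = (-6 + Q)/((2*Q)) = (-6 + Q)*(1/(2*Q)) = (-6 + Q)/(2*Q))
c(o) = -4/11 (c(o) = -(-6 + 22)/(2*22) = -16/(2*22) = -1*4/11 = -4/11)
(269283 + 105102)/(-83917 + c(364)) = (269283 + 105102)/(-83917 - 4/11) = 374385/(-923091/11) = 374385*(-11/923091) = -1372745/307697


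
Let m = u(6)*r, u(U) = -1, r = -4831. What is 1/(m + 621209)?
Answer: 1/626040 ≈ 1.5973e-6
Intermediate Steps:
m = 4831 (m = -1*(-4831) = 4831)
1/(m + 621209) = 1/(4831 + 621209) = 1/626040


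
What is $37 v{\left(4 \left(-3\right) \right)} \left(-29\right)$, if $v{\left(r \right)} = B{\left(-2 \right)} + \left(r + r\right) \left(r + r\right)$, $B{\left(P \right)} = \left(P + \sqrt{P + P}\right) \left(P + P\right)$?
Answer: $-626632 + 8584 i \approx -6.2663 \cdot 10^{5} + 8584.0 i$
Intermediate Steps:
$B{\left(P \right)} = 2 P \left(P + \sqrt{2} \sqrt{P}\right)$ ($B{\left(P \right)} = \left(P + \sqrt{2 P}\right) 2 P = \left(P + \sqrt{2} \sqrt{P}\right) 2 P = 2 P \left(P + \sqrt{2} \sqrt{P}\right)$)
$v{\left(r \right)} = 8 - 8 i + 4 r^{2}$ ($v{\left(r \right)} = \left(2 \left(-2\right)^{2} + 2 \sqrt{2} \left(-2\right)^{\frac{3}{2}}\right) + \left(r + r\right) \left(r + r\right) = \left(2 \cdot 4 + 2 \sqrt{2} \left(- 2 i \sqrt{2}\right)\right) + 2 r 2 r = \left(8 - 8 i\right) + 4 r^{2} = 8 - 8 i + 4 r^{2}$)
$37 v{\left(4 \left(-3\right) \right)} \left(-29\right) = 37 \left(8 - 8 i + 4 \left(4 \left(-3\right)\right)^{2}\right) \left(-29\right) = 37 \left(8 - 8 i + 4 \left(-12\right)^{2}\right) \left(-29\right) = 37 \left(8 - 8 i + 4 \cdot 144\right) \left(-29\right) = 37 \left(8 - 8 i + 576\right) \left(-29\right) = 37 \left(584 - 8 i\right) \left(-29\right) = \left(21608 - 296 i\right) \left(-29\right) = -626632 + 8584 i$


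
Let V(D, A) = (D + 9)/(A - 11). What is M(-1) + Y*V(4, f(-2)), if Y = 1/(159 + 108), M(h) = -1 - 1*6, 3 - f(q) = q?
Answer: -11227/1602 ≈ -7.0081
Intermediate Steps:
f(q) = 3 - q
M(h) = -7 (M(h) = -1 - 6 = -7)
Y = 1/267 ≈ 0.0037453
V(D, A) = (9 + D)/(-11 + A)
M(-1) + Y*V(4, f(-2)) = -7 + ((9 + 4)/(-11 + (3 - 1*(-2))))/267 = -7 + (13/(-11 + (3 + 2)))/267 = -7 + (13/(-11 + 5))/267 = -7 + (13/(-6))/267 = -7 + (-⅙*13)/267 = -7 + (1/267)*(-13/6) = -7 - 13/1602 = -11227/1602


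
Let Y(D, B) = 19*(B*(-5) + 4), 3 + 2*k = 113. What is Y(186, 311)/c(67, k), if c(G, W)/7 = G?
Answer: -29469/469 ≈ -62.834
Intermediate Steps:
k = 55 (k = -3/2 + (½)*113 = -3/2 + 113/2 = 55)
c(G, W) = 7*G
Y(D, B) = 76 - 95*B (Y(D, B) = 19*(-5*B + 4) = 19*(4 - 5*B) = 76 - 95*B)
Y(186, 311)/c(67, k) = (76 - 95*311)/((7*67)) = (76 - 29545)/469 = -29469*1/469 = -29469/469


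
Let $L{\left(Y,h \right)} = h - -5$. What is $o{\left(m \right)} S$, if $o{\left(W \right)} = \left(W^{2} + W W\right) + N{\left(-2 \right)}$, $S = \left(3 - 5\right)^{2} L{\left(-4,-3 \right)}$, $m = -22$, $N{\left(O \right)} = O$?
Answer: $7728$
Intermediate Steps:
$L{\left(Y,h \right)} = 5 + h$ ($L{\left(Y,h \right)} = h + 5 = 5 + h$)
$S = 8$ ($S = \left(3 - 5\right)^{2} \left(5 - 3\right) = \left(-2\right)^{2} \cdot 2 = 4 \cdot 2 = 8$)
$o{\left(W \right)} = -2 + 2 W^{2}$ ($o{\left(W \right)} = \left(W^{2} + W W\right) - 2 = \left(W^{2} + W^{2}\right) - 2 = 2 W^{2} - 2 = -2 + 2 W^{2}$)
$o{\left(m \right)} S = \left(-2 + 2 \left(-22\right)^{2}\right) 8 = \left(-2 + 2 \cdot 484\right) 8 = \left(-2 + 968\right) 8 = 966 \cdot 8 = 7728$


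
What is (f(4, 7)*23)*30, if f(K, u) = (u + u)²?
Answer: 135240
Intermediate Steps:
f(K, u) = 4*u² (f(K, u) = (2*u)² = 4*u²)
(f(4, 7)*23)*30 = ((4*7²)*23)*30 = ((4*49)*23)*30 = (196*23)*30 = 4508*30 = 135240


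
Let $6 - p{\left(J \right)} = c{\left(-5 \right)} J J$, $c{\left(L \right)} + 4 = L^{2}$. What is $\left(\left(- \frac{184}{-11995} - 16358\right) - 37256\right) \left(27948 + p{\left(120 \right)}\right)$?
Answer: $\frac{176496152890716}{11995} \approx 1.4714 \cdot 10^{10}$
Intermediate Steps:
$c{\left(L \right)} = -4 + L^{2}$
$p{\left(J \right)} = 6 - 21 J^{2}$ ($p{\left(J \right)} = 6 - \left(-4 + \left(-5\right)^{2}\right) J J = 6 - \left(-4 + 25\right) J J = 6 - 21 J J = 6 - 21 J^{2}$)
$\left(\left(- \frac{184}{-11995} - 16358\right) - 37256\right) \left(27948 + p{\left(120 \right)}\right) = \left(\left(- \frac{184}{-11995} - 16358\right) - 37256\right) \left(27948 + \left(6 - 21 \cdot 120^{2}\right)\right) = \left(\left(\left(-184\right) \left(- \frac{1}{11995}\right) - 16358\right) - 37256\right) \left(27948 + \left(6 - 302400\right)\right) = \left(\left(\frac{184}{11995} - 16358\right) - 37256\right) \left(27948 + \left(6 - 302400\right)\right) = \left(- \frac{196214026}{11995} - 37256\right) \left(27948 - 302394\right) = \left(- \frac{643099746}{11995}\right) \left(-274446\right) = \frac{176496152890716}{11995}$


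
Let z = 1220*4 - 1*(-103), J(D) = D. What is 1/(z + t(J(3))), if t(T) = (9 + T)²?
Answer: 1/5127 ≈ 0.00019505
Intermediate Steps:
z = 4983 (z = 4880 + 103 = 4983)
1/(z + t(J(3))) = 1/(4983 + (9 + 3)²) = 1/(4983 + 12²) = 1/(4983 + 144) = 1/5127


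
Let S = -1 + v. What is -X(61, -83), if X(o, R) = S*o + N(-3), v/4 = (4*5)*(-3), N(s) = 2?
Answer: 14699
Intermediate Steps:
v = -240 (v = 4*((4*5)*(-3)) = 4*(20*(-3)) = 4*(-60) = -240)
S = -241 (S = -1 - 240 = -241)
X(o, R) = 2 - 241*o (X(o, R) = -241*o + 2 = 2 - 241*o)
-X(61, -83) = -(2 - 241*61) = -(2 - 14701) = -1*(-14699) = 14699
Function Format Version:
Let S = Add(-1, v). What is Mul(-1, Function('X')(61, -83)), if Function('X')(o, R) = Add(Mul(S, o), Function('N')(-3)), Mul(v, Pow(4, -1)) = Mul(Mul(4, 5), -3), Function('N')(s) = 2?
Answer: 14699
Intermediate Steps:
v = -240 (v = Mul(4, Mul(Mul(4, 5), -3)) = Mul(4, Mul(20, -3)) = Mul(4, -60) = -240)
S = -241 (S = Add(-1, -240) = -241)
Function('X')(o, R) = Add(2, Mul(-241, o)) (Function('X')(o, R) = Add(Mul(-241, o), 2) = Add(2, Mul(-241, o)))
Mul(-1, Function('X')(61, -83)) = Mul(-1, Add(2, Mul(-241, 61))) = Mul(-1, Add(2, -14701)) = Mul(-1, -14699) = 14699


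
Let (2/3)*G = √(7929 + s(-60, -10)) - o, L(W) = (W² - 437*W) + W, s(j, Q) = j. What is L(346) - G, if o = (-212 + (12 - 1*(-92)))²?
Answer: -13644 - 3*√7869/2 ≈ -13777.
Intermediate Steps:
o = 11664 (o = (-212 + (12 + 92))² = (-212 + 104)² = (-108)² = 11664)
L(W) = W² - 436*W
G = -17496 + 3*√7869/2 (G = 3*(√(7929 - 60) - 1*11664)/2 = 3*(√7869 - 11664)/2 = 3*(-11664 + √7869)/2 = -17496 + 3*√7869/2 ≈ -17363.)
L(346) - G = 346*(-436 + 346) - (-17496 + 3*√7869/2) = 346*(-90) + (17496 - 3*√7869/2) = -31140 + (17496 - 3*√7869/2) = -13644 - 3*√7869/2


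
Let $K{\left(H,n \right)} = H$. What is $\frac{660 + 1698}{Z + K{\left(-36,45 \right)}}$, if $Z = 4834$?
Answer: $\frac{1179}{2399} \approx 0.49145$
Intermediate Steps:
$\frac{660 + 1698}{Z + K{\left(-36,45 \right)}} = \frac{660 + 1698}{4834 - 36} = \frac{2358}{4798} = 2358 \cdot \frac{1}{4798} = \frac{1179}{2399}$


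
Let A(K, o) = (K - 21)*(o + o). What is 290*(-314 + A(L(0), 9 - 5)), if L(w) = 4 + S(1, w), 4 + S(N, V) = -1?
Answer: -142100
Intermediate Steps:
S(N, V) = -5 (S(N, V) = -4 - 1 = -5)
L(w) = -1 (L(w) = 4 - 5 = -1)
A(K, o) = 2*o*(-21 + K) (A(K, o) = (-21 + K)*(2*o) = 2*o*(-21 + K))
290*(-314 + A(L(0), 9 - 5)) = 290*(-314 + 2*(9 - 5)*(-21 - 1)) = 290*(-314 + 2*4*(-22)) = 290*(-314 - 176) = 290*(-490) = -142100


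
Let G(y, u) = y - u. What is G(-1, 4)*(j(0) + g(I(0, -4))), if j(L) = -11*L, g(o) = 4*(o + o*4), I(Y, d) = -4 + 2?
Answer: 200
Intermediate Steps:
I(Y, d) = -2
g(o) = 20*o (g(o) = 4*(o + 4*o) = 4*(5*o) = 20*o)
G(-1, 4)*(j(0) + g(I(0, -4))) = (-1 - 1*4)*(-11*0 + 20*(-2)) = (-1 - 4)*(0 - 40) = -5*(-40) = 200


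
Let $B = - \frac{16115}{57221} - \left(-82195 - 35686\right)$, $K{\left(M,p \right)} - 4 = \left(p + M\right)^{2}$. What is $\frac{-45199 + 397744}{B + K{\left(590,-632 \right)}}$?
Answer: $\frac{20172977445}{6846419314} \approx 2.9465$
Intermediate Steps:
$K{\left(M,p \right)} = 4 + \left(M + p\right)^{2}$ ($K{\left(M,p \right)} = 4 + \left(p + M\right)^{2} = 4 + \left(M + p\right)^{2}$)
$B = \frac{6745252586}{57221}$ ($B = \left(-16115\right) \frac{1}{57221} - \left(-82195 - 35686\right) = - \frac{16115}{57221} - -117881 = - \frac{16115}{57221} + 117881 = \frac{6745252586}{57221} \approx 1.1788 \cdot 10^{5}$)
$\frac{-45199 + 397744}{B + K{\left(590,-632 \right)}} = \frac{-45199 + 397744}{\frac{6745252586}{57221} + \left(4 + \left(590 - 632\right)^{2}\right)} = \frac{352545}{\frac{6745252586}{57221} + \left(4 + \left(-42\right)^{2}\right)} = \frac{352545}{\frac{6745252586}{57221} + \left(4 + 1764\right)} = \frac{352545}{\frac{6745252586}{57221} + 1768} = \frac{352545}{\frac{6846419314}{57221}} = 352545 \cdot \frac{57221}{6846419314} = \frac{20172977445}{6846419314}$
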